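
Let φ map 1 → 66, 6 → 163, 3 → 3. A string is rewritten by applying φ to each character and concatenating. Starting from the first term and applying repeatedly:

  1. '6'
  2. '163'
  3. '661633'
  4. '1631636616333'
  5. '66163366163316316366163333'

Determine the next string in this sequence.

16316366163331631636616333661633661633163163661633333

Applying the rule to each of the 26 symbols of 66163366163316316366163333 gives the pieces 163 163 66 163 3 3 163 163 66 163 3 3 66 163 3 66 163 3 163 163 66 163 3 3 3 3, which concatenate to the answer.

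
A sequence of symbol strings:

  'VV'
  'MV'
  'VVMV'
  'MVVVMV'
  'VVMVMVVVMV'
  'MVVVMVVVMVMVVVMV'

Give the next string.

VVMVMVVVMVMVVVMVVVMVMVVVMV

This is a Fibonacci-style word recurrence s(k) = s(k−2)·s(k−1): e.g. VV·MV = VVMV.
So term 7 is VVMVMVVVMV·MVVVMVVVMVMVVVMV.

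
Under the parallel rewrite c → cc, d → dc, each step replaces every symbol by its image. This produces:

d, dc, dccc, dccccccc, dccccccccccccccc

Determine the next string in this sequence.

Replace each of the 16 characters of dccccccccccccccc in place — dc cc cc cc cc cc cc cc cc cc cc cc cc cc cc cc — and concatenate.

dccccccccccccccccccccccccccccccc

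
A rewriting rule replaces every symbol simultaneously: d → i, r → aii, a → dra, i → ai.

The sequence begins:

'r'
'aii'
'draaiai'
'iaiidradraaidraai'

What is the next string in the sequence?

aidraaiaiiaiidraiaiidradraaiiaiidradraai

φ(iaiidradraaidraai) expands symbol-by-symbol to ai dra ai ai i aii dra i aii dra dra ai i aii dra dra ai; joining the 17 pieces gives the next term.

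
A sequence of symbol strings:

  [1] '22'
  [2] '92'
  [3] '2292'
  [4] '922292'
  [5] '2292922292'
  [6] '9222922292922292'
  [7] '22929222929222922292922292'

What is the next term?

This is a Fibonacci-style word recurrence s(k) = s(k−2)·s(k−1): e.g. 22·92 = 2292.
So term 8 is 9222922292922292·22929222929222922292922292.

922292229292229222929222929222922292922292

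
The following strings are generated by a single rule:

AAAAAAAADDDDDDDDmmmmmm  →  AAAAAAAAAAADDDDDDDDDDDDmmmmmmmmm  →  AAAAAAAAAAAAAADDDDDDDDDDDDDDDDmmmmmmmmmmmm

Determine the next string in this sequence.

AAAAAAAAAAAAAAAAADDDDDDDDDDDDDDDDDDDDmmmmmmmmmmmmmmm

Reading off run lengths: A runs 8, 11, 14; D runs 8, 12, 16; m runs 6, 9, 12 — each is linear in n, where the shown terms are n = 2, 3, 4.
Setting n = 5 gives 17, 20, 15 characters in each block.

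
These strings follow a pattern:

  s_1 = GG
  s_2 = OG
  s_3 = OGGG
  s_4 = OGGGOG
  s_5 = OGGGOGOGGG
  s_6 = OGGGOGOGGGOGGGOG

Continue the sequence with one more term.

OGGGOGOGGGOGGGOGOGGGOGOGGG

From term 3 onward, concatenate the last term with the second-to-last: OG·GG = OGGG, OGGG·OG = OGGGOG, …
The next term joins OGGGOGOGGGOGGGOG and OGGGOGOGGG.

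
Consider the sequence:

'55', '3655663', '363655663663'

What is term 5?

3636363655663663663663

Each term wraps the previous one in 36 on the left and 663 on the right.
From 363655663663, 2 further steps: 363655663663 → 36363655663663663 → (answer).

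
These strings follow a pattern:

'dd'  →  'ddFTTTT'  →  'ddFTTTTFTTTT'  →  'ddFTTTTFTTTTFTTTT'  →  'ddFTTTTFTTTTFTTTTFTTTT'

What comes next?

ddFTTTTFTTTTFTTTTFTTTTFTTTT

The strings grow by a fixed suffix FTTTT each time.
So the next term is ddFTTTTFTTTTFTTTTFTTTT·FTTTT.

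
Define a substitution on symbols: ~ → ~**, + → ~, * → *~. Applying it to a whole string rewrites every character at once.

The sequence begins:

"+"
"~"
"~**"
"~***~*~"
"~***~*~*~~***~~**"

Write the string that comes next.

φ(~***~*~*~~***~~**) expands symbol-by-symbol to ~** *~ *~ *~ ~** *~ ~** *~ ~** ~** *~ *~ *~ ~** ~** *~ *~; joining the 17 pieces gives the next term.

~***~*~*~~***~~***~~**~***~*~*~~**~***~*~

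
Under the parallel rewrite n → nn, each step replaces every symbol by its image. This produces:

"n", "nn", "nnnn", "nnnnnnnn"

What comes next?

nnnnnnnnnnnnnnnn

Apply φ to nnnnnnnn symbol by symbol: n→nn, n→nn, n→nn, n→nn, n→nn, n→nn, n→nn, n→nn; joined: nn nn nn nn nn nn nn nn.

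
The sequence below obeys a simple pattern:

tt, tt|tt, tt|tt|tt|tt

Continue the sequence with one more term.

tt|tt|tt|tt|tt|tt|tt|tt

s(k+1) = s(k)·|·s(k) — each term doubles the last with '|' between the halves.
So the next term is two copies of tt|tt|tt|tt with '|' between the halves.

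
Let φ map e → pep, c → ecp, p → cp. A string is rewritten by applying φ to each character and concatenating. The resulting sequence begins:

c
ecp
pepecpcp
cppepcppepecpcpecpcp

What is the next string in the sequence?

Applying the rule to each of the 20 symbols of cppepcppepecpcpecpcp gives the pieces ecp cp cp pep cp ecp cp cp pep cp pep ecp cp ecp cp pep ecp cp ecp cp, which concatenate to the answer.

ecpcpcppepcpecpcpcppepcppepecpcpecpcppepecpcpecpcp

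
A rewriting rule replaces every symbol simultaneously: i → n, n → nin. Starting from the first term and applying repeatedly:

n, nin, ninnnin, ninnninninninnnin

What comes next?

φ(ninnninninninnnin) expands symbol-by-symbol to nin n nin nin nin n nin nin n nin nin n nin nin nin n nin; joining the 17 pieces gives the next term.

ninnninninninnninninnninninnninninninnnin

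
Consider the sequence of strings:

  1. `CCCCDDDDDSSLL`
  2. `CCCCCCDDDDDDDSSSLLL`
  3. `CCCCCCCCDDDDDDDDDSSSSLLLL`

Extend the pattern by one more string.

CCCCCCCCCCDDDDDDDDDDDSSSSSLLLLL

Reading off run lengths: C runs 4, 6, 8; D runs 5, 7, 9; S runs 2, 3, 4; L runs 2, 3, 4 — each is linear in n, where the shown terms are n = 2, 3, 4.
For the next term, n = 5, so the run lengths are 10, 11, 5, 5.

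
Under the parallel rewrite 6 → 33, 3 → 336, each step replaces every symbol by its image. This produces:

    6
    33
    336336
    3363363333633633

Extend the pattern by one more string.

Rewriting the 16 symbols of 3363363333633633 one by one yields 336 336 33 336 336 33 336 336 336 336 33 336 336 33 336 336; concatenated:

33633633336336333363363363363333633633336336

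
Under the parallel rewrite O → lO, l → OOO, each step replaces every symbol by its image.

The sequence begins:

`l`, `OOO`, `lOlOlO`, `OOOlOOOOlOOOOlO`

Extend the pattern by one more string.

lOlOlOOOOlOlOlOlOOOOlOlOlOlOOOOlO

Applying the rule to each of the 15 symbols of OOOlOOOOlOOOOlO gives the pieces lO lO lO OOO lO lO lO lO OOO lO lO lO lO OOO lO, which concatenate to the answer.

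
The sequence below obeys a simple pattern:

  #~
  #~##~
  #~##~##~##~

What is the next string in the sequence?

Each string is two copies of the previous one joined by '#'.
One more doubling of #~##~##~##~ gives the answer.

#~##~##~##~##~##~##~##~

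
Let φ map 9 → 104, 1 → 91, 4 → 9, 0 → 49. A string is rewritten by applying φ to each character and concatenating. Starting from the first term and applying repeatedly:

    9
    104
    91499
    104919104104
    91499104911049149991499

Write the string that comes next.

Rewriting the 23 symbols of 91499104911049149991499 one by one yields 104 91 9 104 104 91 49 9 104 91 91 49 9 104 91 9 104 104 104 91 9 104 104; concatenated:

104919104104914991049191499104919104104104919104104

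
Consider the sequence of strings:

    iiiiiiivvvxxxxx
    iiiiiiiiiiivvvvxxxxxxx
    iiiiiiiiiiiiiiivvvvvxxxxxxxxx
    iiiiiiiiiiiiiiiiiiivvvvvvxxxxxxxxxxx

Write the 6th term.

Each string has the form i^{4n+3} v^{n+2} x^{2n+3} (n = 1, 2, …).
Setting n = 6 gives 27, 8, 15 characters in each block.

iiiiiiiiiiiiiiiiiiiiiiiiiiivvvvvvvvxxxxxxxxxxxxxxx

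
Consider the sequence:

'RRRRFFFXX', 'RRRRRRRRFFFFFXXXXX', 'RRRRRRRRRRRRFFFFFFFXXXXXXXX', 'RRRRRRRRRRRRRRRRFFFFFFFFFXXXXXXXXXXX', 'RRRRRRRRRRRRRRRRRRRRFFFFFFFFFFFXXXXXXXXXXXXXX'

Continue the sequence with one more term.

RRRRRRRRRRRRRRRRRRRRRRRRFFFFFFFFFFFFFXXXXXXXXXXXXXXXXX

Each string has the form R^{4n} F^{2n+1} X^{3n-1} (n = 1, 2, …).
For the next term, n = 6, so the run lengths are 24, 13, 17.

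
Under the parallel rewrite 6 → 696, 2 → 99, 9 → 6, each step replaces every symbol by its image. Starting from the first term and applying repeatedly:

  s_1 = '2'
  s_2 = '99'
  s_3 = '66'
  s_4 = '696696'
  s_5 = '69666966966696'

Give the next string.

Rewriting the 14 symbols of 69666966966696 one by one yields 696 6 696 696 696 6 696 696 6 696 696 696 6 696; concatenated:

6966696696696669669666966966966696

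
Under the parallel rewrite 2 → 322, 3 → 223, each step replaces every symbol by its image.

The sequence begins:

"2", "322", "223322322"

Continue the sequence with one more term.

322322223223322322223322322

Apply φ to 223322322 symbol by symbol: 2→322, 2→322, 3→223, 3→223, 2→322, 2→322, 3→223, 2→322, 2→322; joined: 322 322 223 223 322 322 223 322 322.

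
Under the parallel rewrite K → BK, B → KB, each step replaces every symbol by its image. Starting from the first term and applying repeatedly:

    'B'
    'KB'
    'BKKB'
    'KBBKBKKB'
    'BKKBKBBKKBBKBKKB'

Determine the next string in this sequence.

KBBKBKKBBKKBKBBKBKKBKBBKKBBKBKKB

Replace each of the 16 characters of BKKBKBBKKBBKBKKB in place — KB BK BK KB BK KB KB BK BK KB KB BK KB BK BK KB — and concatenate.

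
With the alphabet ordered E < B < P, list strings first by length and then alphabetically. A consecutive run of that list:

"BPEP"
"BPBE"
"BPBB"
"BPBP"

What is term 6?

BPPB

Stepping forward 2 times from BPBP: BPBP → BPPE, then the target.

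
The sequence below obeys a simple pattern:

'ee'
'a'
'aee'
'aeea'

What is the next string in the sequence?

aeeaaee

This is a Fibonacci-style word recurrence s(k) = s(k−1)·s(k−2): e.g. a·ee = aee.
Continuing: aeea · aee gives term 5.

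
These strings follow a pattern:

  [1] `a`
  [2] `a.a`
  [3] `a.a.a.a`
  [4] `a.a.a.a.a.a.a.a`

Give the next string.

Every step duplicates the string with '.' between the halves.
So the next term is two copies of a.a.a.a.a.a.a.a with '.' between the halves.

a.a.a.a.a.a.a.a.a.a.a.a.a.a.a.a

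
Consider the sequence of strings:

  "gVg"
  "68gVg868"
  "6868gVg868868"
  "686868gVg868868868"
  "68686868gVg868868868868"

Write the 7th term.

686868686868gVg868868868868868868

s(k+1) = 68·s(k)·868, so each term gains 68 as a prefix and 868 as a suffix.
From 68686868gVg868868868868, 2 further steps: 68686868gVg868868868868 → 6868686868gVg868868868868868 → (answer).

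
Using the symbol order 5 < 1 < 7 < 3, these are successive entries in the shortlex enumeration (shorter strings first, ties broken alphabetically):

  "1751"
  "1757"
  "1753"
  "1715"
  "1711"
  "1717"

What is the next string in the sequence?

The successor of 1717 increments the rightmost position that isn't already 3 and resets every position after it to 5.

1713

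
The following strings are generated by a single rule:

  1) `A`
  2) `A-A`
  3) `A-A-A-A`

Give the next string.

Each string is two copies of the previous one joined by '-'.
Doubling A-A-A-A with '-' between the halves:

A-A-A-A-A-A-A-A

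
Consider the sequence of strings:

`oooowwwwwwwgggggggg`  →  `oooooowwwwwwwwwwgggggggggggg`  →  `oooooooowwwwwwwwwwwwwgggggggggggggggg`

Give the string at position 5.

oooooooooooowwwwwwwwwwwwwwwwwwwgggggggggggggggggggggggg

Reading off run lengths: o runs 4, 6, 8; w runs 7, 10, 13; g runs 8, 12, 16 — each is linear in n, where the shown terms are n = 2, 3, 4.
For term 5, n = 6, so the run lengths are 12, 19, 24.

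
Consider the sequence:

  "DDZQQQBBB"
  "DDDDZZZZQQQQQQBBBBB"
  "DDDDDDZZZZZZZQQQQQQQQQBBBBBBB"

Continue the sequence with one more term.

DDDDDDDDZZZZZZZZZZQQQQQQQQQQQQBBBBBBBBB

The n-th term is 2n D's then 3n-2 Z's then 3n Q's then 2n+1 B's (n = 1, 2, …).
Setting n = 4 gives 8, 10, 12, 9 characters in each block.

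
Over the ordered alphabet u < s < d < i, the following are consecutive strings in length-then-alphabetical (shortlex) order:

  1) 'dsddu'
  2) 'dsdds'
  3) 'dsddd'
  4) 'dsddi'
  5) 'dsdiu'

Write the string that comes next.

Find the rightmost character of dsdiu below i, bump it to the next letter, and reset everything to its right to u.

dsdis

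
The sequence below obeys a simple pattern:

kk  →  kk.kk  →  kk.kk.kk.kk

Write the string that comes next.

s(k+1) = s(k)·.·s(k) — each term doubles the last with '.' between the halves.
One more doubling of kk.kk.kk.kk gives the answer.

kk.kk.kk.kk.kk.kk.kk.kk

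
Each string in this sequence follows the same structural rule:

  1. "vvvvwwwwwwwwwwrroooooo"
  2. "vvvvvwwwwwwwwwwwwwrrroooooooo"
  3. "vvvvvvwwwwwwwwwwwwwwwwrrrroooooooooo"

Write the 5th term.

vvvvvvvvwwwwwwwwwwwwwwwwwwwwwwrrrrrroooooooooooooo

Term n consists of n+1 v's, followed by 3n+1 w's, followed by n-1 r's, followed by 2n o's, where the shown terms are n = 3, 4, 5.
Setting n = 7 gives 8, 22, 6, 14 characters in each block.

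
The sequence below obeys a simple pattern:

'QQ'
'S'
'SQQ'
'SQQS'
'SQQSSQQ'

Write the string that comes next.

This is a Fibonacci-style word recurrence s(k) = s(k−1)·s(k−2): e.g. S·QQ = SQQ.
So term 6 is SQQSSQQ·SQQS.

SQQSSQQSQQS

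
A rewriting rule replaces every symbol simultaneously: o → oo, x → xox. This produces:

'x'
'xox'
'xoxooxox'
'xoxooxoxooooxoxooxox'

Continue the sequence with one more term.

Replace each of the 20 characters of xoxooxoxooooxoxooxox in place — xox oo xox oo oo xox oo xox oo oo oo oo xox oo xox oo oo xox oo xox — and concatenate.

xoxooxoxooooxoxooxoxooooooooxoxooxoxooooxoxooxox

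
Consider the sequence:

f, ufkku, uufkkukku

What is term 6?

s(k+1) = u·s(k)·kku, so each term gains u as a prefix and kku as a suffix.
From uufkkukku, 3 further steps: uufkkukku → uuufkkukkukku → uuuufkkukkukkukku → (answer).

uuuuufkkukkukkukkukku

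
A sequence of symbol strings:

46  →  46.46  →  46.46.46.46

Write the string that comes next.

Every step duplicates the string with '.' between the halves.
One more doubling of 46.46.46.46 gives the answer.

46.46.46.46.46.46.46.46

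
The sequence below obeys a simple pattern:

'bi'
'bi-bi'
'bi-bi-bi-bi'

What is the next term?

Each string is two copies of the previous one joined by '-'.
So the next term is two copies of bi-bi-bi-bi with '-' between the halves.

bi-bi-bi-bi-bi-bi-bi-bi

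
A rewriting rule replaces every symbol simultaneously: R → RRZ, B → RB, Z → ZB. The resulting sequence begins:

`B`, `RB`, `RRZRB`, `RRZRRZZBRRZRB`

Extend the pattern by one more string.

φ(RRZRRZZBRRZRB) expands symbol-by-symbol to RRZ RRZ ZB RRZ RRZ ZB ZB RB RRZ RRZ ZB RRZ RB; joining the 13 pieces gives the next term.

RRZRRZZBRRZRRZZBZBRBRRZRRZZBRRZRB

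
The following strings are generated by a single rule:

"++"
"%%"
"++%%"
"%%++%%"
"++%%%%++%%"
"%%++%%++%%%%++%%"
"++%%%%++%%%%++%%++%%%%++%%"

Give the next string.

Each term (from the third on) is the two preceding terms concatenated in order: term 3 = ++·%% = ++%%.
So term 8 is %%++%%++%%%%++%%·++%%%%++%%%%++%%++%%%%++%%.

%%++%%++%%%%++%%++%%%%++%%%%++%%++%%%%++%%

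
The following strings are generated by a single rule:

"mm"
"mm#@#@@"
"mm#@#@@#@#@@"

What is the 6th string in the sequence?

Every step adds #@#@@ to the end: s(k+1) = s(k)·#@#@@.
From mm#@#@@#@#@@, 3 further steps: mm#@#@@#@#@@ → mm#@#@@#@#@@#@#@@ → mm#@#@@#@#@@#@#@@#@#@@ → (answer).

mm#@#@@#@#@@#@#@@#@#@@#@#@@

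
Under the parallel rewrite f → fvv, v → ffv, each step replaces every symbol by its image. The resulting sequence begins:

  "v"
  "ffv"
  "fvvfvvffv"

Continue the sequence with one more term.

fvvffvffvfvvffvffvfvvfvvffv

Rewriting each symbol of fvvfvvffv: f→fvv, v→ffv, v→ffv, f→fvv, v→ffv, v→ffv, f→fvv, f→fvv, v→ffv, which concatenates to fvv ffv ffv fvv ffv ffv fvv fvv ffv.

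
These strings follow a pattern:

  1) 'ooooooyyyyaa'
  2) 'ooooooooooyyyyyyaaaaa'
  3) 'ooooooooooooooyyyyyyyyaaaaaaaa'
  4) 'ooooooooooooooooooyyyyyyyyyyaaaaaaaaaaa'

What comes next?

ooooooooooooooooooooooyyyyyyyyyyyyaaaaaaaaaaaaaa

The n-th term is 4n+2 o's then 2n+2 y's then 3n-1 a's (n = 1, 2, …).
Setting n = 5 gives 22, 12, 14 characters in each block.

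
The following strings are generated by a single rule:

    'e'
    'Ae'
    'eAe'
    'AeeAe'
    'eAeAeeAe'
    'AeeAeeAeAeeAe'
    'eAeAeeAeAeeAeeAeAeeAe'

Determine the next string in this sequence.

Each term (from the third on) is the two preceding terms concatenated in order: term 3 = e·Ae = eAe.
The next term joins AeeAeeAeAeeAe and eAeAeeAeAeeAeeAeAeeAe.

AeeAeeAeAeeAeeAeAeeAeAeeAeeAeAeeAe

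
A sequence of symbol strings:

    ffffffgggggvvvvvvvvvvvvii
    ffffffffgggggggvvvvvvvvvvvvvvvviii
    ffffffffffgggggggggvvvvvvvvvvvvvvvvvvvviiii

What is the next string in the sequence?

ffffffffffffgggggggggggvvvvvvvvvvvvvvvvvvvvvvvviiiii

Term n consists of 2n f's, followed by 2n-1 g's, followed by 4n v's, followed by n-1 i's, where the shown terms are n = 3, 4, 5.
At n = 6 the blocks have lengths 12, 11, 24, 5.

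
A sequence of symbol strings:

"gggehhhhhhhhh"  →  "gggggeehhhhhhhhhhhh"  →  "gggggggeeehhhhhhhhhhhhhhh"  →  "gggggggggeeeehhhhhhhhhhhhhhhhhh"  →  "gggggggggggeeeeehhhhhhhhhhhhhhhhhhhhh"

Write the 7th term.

Term n consists of 2n-1 g's, followed by n-1 e's, followed by 3n+3 h's, where the shown terms are n = 2, 3, 4, 5, 6.
At n = 8 the blocks have lengths 15, 7, 27.

gggggggggggggggeeeeeeehhhhhhhhhhhhhhhhhhhhhhhhhhh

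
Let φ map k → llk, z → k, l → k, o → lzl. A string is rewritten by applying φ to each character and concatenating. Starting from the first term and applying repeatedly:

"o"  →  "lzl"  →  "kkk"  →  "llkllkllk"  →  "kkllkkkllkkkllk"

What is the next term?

Rewriting the 15 symbols of kkllkkkllkkkllk one by one yields llk llk k k llk llk llk k k llk llk llk k k llk; concatenated:

llkllkkkllkllkllkkkllkllkllkkkllk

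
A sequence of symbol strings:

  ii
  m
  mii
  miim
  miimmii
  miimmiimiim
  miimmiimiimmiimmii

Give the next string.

Each term (from the third on) is the previous term followed by the one before it: term 3 = m·ii = mii.
Continuing: miimmiimiimmiimmii · miimmiimiim gives term 8.

miimmiimiimmiimmiimiimmiimiim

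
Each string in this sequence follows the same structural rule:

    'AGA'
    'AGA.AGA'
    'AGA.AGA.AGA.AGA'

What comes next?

Each string is two copies of the previous one joined by '.'.
One more doubling of AGA.AGA.AGA.AGA gives the answer.

AGA.AGA.AGA.AGA.AGA.AGA.AGA.AGA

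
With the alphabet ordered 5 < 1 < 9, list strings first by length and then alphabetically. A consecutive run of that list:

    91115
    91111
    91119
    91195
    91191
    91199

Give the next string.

91955

Find the rightmost character of 91199 below 9, bump it to the next letter, and reset everything to its right to 5.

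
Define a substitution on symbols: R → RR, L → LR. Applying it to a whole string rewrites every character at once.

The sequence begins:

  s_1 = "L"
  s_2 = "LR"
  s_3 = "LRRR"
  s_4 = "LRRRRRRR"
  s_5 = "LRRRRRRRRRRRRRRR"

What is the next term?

LRRRRRRRRRRRRRRRRRRRRRRRRRRRRRRR

Replace each of the 16 characters of LRRRRRRRRRRRRRRR in place — LR RR RR RR RR RR RR RR RR RR RR RR RR RR RR RR — and concatenate.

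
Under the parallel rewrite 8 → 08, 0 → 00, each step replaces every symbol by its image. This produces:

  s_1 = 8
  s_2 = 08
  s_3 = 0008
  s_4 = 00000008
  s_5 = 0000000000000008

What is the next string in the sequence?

00000000000000000000000000000008

φ(0000000000000008) expands symbol-by-symbol to 00 00 00 00 00 00 00 00 00 00 00 00 00 00 00 08; joining the 16 pieces gives the next term.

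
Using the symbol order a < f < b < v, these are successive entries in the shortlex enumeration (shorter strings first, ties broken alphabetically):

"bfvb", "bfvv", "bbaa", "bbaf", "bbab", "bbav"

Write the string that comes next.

Find the rightmost character of bbav below v, bump it to the next letter, and reset everything to its right to a.

bbfa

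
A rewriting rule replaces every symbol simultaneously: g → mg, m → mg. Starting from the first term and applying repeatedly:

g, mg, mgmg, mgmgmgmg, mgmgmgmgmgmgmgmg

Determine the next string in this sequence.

Applying the rule to each of the 16 symbols of mgmgmgmgmgmgmgmg gives the pieces mg mg mg mg mg mg mg mg mg mg mg mg mg mg mg mg, which concatenate to the answer.

mgmgmgmgmgmgmgmgmgmgmgmgmgmgmgmg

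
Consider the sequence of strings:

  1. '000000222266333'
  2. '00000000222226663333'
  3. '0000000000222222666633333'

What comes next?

000000000000222222266666333333

Reading off run lengths: 0 runs 6, 8, 10; 2 runs 4, 5, 6; 6 runs 2, 3, 4; 3 runs 3, 4, 5 — each is linear in n, where the shown terms are n = 3, 4, 5.
For the next term, n = 6, so the run lengths are 12, 7, 5, 6.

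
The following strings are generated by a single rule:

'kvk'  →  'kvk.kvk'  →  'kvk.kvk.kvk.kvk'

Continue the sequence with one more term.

kvk.kvk.kvk.kvk.kvk.kvk.kvk.kvk

s(k+1) = s(k)·.·s(k) — each term doubles the last with '.' between the halves.
One more doubling of kvk.kvk.kvk.kvk gives the answer.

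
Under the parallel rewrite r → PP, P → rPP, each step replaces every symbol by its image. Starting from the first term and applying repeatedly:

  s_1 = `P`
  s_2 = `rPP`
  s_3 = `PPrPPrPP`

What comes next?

rPPrPPPPrPPrPPPPrPPrPP

Expanding PPrPPrPP: P→rPP, P→rPP, r→PP, P→rPP, P→rPP, r→PP, P→rPP, P→rPP. Concatenated: rPP rPP PP rPP rPP PP rPP rPP.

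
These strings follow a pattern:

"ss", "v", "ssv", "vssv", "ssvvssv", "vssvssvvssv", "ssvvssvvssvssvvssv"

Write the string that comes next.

vssvssvvssvssvvssvvssvssvvssv

From term 3 onward, concatenate the second-to-last term with the last: ss·v = ssv, v·ssv = vssv, …
So term 8 is vssvssvvssv·ssvvssvvssvssvvssv.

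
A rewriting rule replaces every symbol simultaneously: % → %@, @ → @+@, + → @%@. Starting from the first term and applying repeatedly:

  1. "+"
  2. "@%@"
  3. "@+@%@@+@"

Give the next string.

Apply φ to @+@%@@+@ symbol by symbol: @→@+@, +→@%@, @→@+@, %→%@, @→@+@, @→@+@, +→@%@, @→@+@; joined: @+@ @%@ @+@ %@ @+@ @+@ @%@ @+@.

@+@@%@@+@%@@+@@+@@%@@+@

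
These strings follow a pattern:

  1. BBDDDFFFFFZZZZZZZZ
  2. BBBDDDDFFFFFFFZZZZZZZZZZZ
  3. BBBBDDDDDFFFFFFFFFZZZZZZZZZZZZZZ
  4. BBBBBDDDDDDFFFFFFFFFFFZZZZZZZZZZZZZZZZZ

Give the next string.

BBBBBBDDDDDDDFFFFFFFFFFFFFZZZZZZZZZZZZZZZZZZZZ

Reading off run lengths: B runs 2, 3, 4, 5; D runs 3, 4, 5, 6; F runs 5, 7, 9, 11; Z runs 8, 11, 14, 17 — each is linear in n, where the shown terms are n = 2, 3, 4, 5.
For the next term, n = 6, so the run lengths are 6, 7, 13, 20.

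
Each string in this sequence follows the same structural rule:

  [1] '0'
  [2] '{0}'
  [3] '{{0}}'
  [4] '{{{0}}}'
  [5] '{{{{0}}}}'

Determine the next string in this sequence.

Every step adds { to the front and } to the end of the previous string.
One more step from {{{{0}}}} gives the answer.

{{{{{0}}}}}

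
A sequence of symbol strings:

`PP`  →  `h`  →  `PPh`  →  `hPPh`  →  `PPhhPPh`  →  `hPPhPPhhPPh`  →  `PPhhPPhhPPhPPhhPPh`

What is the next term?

Each term (from the third on) is the two preceding terms concatenated in order: term 3 = PP·h = PPh.
So term 8 is hPPhPPhhPPh·PPhhPPhhPPhPPhhPPh.

hPPhPPhhPPhPPhhPPhhPPhPPhhPPh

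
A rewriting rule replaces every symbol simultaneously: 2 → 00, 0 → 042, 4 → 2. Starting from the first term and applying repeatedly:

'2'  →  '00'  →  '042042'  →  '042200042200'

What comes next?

0422000004204204220000042042

Apply φ to 042200042200 symbol by symbol: 0→042, 4→2, 2→00, 2→00, 0→042, 0→042, 0→042, 4→2, 2→00, 2→00, 0→042, 0→042; joined: 042 2 00 00 042 042 042 2 00 00 042 042.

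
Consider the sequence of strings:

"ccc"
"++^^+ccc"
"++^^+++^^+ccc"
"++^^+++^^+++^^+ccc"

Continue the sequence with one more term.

++^^+++^^+++^^+++^^+ccc

Each term is the previous one with ++^^+ prepended.
So the next term is ++^^+·++^^+++^^+++^^+ccc.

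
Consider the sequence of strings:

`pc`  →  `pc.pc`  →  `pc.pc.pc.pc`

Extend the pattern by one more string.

Every step duplicates the string with '.' between the halves.
One more doubling of pc.pc.pc.pc gives the answer.

pc.pc.pc.pc.pc.pc.pc.pc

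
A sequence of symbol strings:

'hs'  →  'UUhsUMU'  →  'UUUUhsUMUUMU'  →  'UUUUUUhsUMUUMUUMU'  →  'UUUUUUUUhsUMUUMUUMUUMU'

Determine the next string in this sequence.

Every step adds UU to the front and UMU to the end of the previous string.
Applying this once more to UUUUUUUUhsUMUUMUUMUUMU:

UUUUUUUUUUhsUMUUMUUMUUMUUMU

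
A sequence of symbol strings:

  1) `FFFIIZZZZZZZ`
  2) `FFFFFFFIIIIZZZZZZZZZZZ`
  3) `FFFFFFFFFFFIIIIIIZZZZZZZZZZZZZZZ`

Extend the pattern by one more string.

FFFFFFFFFFFFFFFIIIIIIIIZZZZZZZZZZZZZZZZZZZ

The n-th term is 4n-1 F's then 2n I's then 4n+3 Z's (n = 1, 2, …).
At n = 4 the blocks have lengths 15, 8, 19.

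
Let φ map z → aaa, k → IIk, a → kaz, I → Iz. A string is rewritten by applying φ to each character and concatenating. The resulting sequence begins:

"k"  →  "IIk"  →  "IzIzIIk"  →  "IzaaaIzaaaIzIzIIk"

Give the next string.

φ(IzaaaIzaaaIzIzIIk) expands symbol-by-symbol to Iz aaa kaz kaz kaz Iz aaa kaz kaz kaz Iz aaa Iz aaa Iz Iz IIk; joining the 17 pieces gives the next term.

IzaaakazkazkazIzaaakazkazkazIzaaaIzaaaIzIzIIk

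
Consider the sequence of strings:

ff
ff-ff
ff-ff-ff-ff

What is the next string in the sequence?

Each string is two copies of the previous one joined by '-'.
Doubling ff-ff-ff-ff with '-' between the halves:

ff-ff-ff-ff-ff-ff-ff-ff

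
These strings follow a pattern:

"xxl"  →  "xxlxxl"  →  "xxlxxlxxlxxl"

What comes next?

Each string is two copies of the previous one concatenated.
One more doubling of xxlxxlxxlxxl gives the answer.

xxlxxlxxlxxlxxlxxlxxlxxl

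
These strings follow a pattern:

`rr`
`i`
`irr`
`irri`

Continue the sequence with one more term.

irriirr

Each term (from the third on) is the previous term followed by the one before it: term 3 = i·rr = irr.
The next term joins irri and irr.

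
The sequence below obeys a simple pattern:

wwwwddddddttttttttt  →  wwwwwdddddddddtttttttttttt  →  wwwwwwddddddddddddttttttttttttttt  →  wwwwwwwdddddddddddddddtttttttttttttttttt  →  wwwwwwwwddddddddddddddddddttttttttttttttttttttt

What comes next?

The n-th term is n+2 w's then 3n d's then 3n+3 t's, where the shown terms are n = 2, 3, 4, 5, 6.
For the next term, n = 7, so the run lengths are 9, 21, 24.

wwwwwwwwwdddddddddddddddddddddtttttttttttttttttttttttt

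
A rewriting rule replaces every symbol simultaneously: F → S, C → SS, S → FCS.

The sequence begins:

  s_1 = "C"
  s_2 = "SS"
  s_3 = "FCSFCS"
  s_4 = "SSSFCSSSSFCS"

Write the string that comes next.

Rewriting each symbol of SSSFCSSSSFCS: S→FCS, S→FCS, S→FCS, F→S, C→SS, S→FCS, S→FCS, S→FCS, S→FCS, F→S, C→SS, S→FCS, which concatenates to FCS FCS FCS S SS FCS FCS FCS FCS S SS FCS.

FCSFCSFCSSSSFCSFCSFCSFCSSSSFCS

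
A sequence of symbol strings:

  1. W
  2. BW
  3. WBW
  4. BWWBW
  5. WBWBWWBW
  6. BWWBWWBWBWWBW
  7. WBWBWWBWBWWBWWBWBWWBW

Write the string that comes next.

BWWBWWBWBWWBWWBWBWWBWBWWBWWBWBWWBW

This is a Fibonacci-style word recurrence s(k) = s(k−2)·s(k−1): e.g. W·BW = WBW.
The next term joins BWWBWWBWBWWBW and WBWBWWBWBWWBWWBWBWWBW.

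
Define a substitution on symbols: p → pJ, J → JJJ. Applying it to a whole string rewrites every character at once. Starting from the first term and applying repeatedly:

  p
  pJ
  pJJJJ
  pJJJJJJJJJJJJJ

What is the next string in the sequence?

pJJJJJJJJJJJJJJJJJJJJJJJJJJJJJJJJJJJJJJJJ

Applying the rule to each of the 14 symbols of pJJJJJJJJJJJJJ gives the pieces pJ JJJ JJJ JJJ JJJ JJJ JJJ JJJ JJJ JJJ JJJ JJJ JJJ JJJ, which concatenate to the answer.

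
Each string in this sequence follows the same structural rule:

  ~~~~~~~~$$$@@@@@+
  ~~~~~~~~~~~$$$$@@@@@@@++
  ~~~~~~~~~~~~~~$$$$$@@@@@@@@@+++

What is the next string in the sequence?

~~~~~~~~~~~~~~~~~$$$$$$@@@@@@@@@@@++++

Each string has the form ~^{3n+2} $^{n+1} @^{2n+1} +^{n-1}, where the shown terms are n = 2, 3, 4.
At n = 5 the blocks have lengths 17, 6, 11, 4.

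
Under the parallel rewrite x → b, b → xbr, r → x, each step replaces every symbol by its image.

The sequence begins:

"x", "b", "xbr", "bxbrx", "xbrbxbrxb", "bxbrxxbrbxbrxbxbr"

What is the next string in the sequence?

xbrbxbrxbbxbrxxbrbxbrxbxbrbxbrx

Replace each of the 17 characters of bxbrxxbrbxbrxbxbr in place — xbr b xbr x b b xbr x xbr b xbr x b xbr b xbr x — and concatenate.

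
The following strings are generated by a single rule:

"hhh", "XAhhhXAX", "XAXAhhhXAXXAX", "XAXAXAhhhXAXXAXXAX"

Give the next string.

XAXAXAXAhhhXAXXAXXAXXAX

s(k+1) = XA·s(k)·XAX, so each term gains XA as a prefix and XAX as a suffix.
So the next term is XA·XAXAXAhhhXAXXAXXAX·XAX.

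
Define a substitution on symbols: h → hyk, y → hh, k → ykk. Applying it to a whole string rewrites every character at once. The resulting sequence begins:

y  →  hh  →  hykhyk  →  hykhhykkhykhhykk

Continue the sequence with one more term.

φ(hykhhykkhykhhykk) expands symbol-by-symbol to hyk hh ykk hyk hyk hh ykk ykk hyk hh ykk hyk hyk hh ykk ykk; joining the 16 pieces gives the next term.

hykhhykkhykhykhhykkykkhykhhykkhykhykhhykkykk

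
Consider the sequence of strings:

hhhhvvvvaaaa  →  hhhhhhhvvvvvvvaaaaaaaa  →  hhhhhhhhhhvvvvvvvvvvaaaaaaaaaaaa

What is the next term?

hhhhhhhhhhhhhvvvvvvvvvvvvvaaaaaaaaaaaaaaaa

The n-th term is 3n+1 h's then 3n+1 v's then 4n a's (n = 1, 2, …).
Setting n = 4 gives 13, 13, 16 characters in each block.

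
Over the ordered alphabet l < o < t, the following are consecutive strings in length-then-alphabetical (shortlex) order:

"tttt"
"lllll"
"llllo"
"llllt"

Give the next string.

Find the rightmost character of llllt below t, bump it to the next letter, and reset everything to its right to l.

lllol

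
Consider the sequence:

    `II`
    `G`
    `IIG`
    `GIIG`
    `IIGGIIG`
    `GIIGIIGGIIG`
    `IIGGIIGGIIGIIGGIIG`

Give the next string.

This is a Fibonacci-style word recurrence s(k) = s(k−2)·s(k−1): e.g. II·G = IIG.
The next term joins GIIGIIGGIIG and IIGGIIGGIIGIIGGIIG.

GIIGIIGGIIGIIGGIIGGIIGIIGGIIG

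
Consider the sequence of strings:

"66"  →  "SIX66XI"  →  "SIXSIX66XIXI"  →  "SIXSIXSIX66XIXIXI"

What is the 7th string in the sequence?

SIXSIXSIXSIXSIXSIX66XIXIXIXIXIXI

Each term wraps the previous one in SIX on the left and XI on the right.
From SIXSIXSIX66XIXIXI, 3 further steps: SIXSIXSIX66XIXIXI → SIXSIXSIXSIX66XIXIXIXI → SIXSIXSIXSIXSIX66XIXIXIXIXI → (answer).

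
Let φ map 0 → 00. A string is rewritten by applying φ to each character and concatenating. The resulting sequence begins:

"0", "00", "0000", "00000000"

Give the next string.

0000000000000000

Expanding 00000000: 0→00, 0→00, 0→00, 0→00, 0→00, 0→00, 0→00, 0→00. Concatenated: 00 00 00 00 00 00 00 00.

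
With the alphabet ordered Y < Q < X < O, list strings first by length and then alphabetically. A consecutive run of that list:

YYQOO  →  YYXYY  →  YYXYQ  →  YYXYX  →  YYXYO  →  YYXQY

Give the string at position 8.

YYXQX

Stepping forward 2 times from YYXQY: YYXQY → YYXQQ, then the target.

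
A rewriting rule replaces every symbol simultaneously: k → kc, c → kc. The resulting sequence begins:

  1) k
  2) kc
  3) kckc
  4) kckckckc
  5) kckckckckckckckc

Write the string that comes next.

Applying the rule to each of the 16 symbols of kckckckckckckckc gives the pieces kc kc kc kc kc kc kc kc kc kc kc kc kc kc kc kc, which concatenate to the answer.

kckckckckckckckckckckckckckckckc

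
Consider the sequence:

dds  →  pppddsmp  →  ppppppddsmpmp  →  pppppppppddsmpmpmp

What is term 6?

pppppppppppppppddsmpmpmpmpmp

s(k+1) = ppp·s(k)·mp, so each term gains ppp as a prefix and mp as a suffix.
From pppppppppddsmpmpmp, 2 further steps: pppppppppddsmpmpmp → ppppppppppppddsmpmpmpmp → (answer).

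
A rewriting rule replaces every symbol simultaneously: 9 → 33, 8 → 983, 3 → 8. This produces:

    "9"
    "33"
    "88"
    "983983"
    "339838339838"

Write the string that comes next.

Expanding 339838339838: 3→8, 3→8, 9→33, 8→983, 3→8, 8→983, 3→8, 3→8, 9→33, 8→983, 3→8, 8→983. Concatenated: 8 8 33 983 8 983 8 8 33 983 8 983.

8833983898388339838983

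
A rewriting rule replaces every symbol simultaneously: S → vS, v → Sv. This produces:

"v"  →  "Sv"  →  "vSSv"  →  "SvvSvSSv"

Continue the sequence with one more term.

vSSvSvvSSvvSvSSv

Rewriting each symbol of SvvSvSSv: S→vS, v→Sv, v→Sv, S→vS, v→Sv, S→vS, S→vS, v→Sv, which concatenates to vS Sv Sv vS Sv vS vS Sv.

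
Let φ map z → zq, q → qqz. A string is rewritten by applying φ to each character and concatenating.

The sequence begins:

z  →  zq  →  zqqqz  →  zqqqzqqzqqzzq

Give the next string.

zqqqzqqzqqzzqqqzqqzzqqqzqqzzqzqqqz

Applying the rule to each of the 13 symbols of zqqqzqqzqqzzq gives the pieces zq qqz qqz qqz zq qqz qqz zq qqz qqz zq zq qqz, which concatenate to the answer.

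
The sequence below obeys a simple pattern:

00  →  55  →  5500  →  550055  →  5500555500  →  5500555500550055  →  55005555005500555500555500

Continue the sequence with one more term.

550055550055005555005555005500555500550055

Each term (from the third on) is the previous term followed by the one before it: term 3 = 55·00 = 5500.
The next term joins 55005555005500555500555500 and 5500555500550055.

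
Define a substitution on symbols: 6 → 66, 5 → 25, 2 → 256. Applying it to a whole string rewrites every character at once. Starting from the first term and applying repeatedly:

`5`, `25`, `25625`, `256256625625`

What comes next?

Rewriting each symbol of 256256625625: 2→256, 5→25, 6→66, 2→256, 5→25, 6→66, 6→66, 2→256, 5→25, 6→66, 2→256, 5→25, which concatenates to 256 25 66 256 25 66 66 256 25 66 256 25.

2562566256256666256256625625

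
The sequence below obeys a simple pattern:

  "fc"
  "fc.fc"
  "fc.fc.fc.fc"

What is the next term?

fc.fc.fc.fc.fc.fc.fc.fc

Each string is two copies of the previous one joined by '.'.
So the next term is two copies of fc.fc.fc.fc with '.' between the halves.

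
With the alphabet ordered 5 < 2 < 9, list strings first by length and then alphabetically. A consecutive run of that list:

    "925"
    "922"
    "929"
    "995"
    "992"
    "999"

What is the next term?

5555

999 is the last string of length 3, so the next is the first of length 4: 5 repeated 4 times.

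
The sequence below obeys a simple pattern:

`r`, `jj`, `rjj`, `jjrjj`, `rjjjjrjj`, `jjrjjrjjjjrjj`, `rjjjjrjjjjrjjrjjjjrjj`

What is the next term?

Each term (from the third on) is the two preceding terms concatenated in order: term 3 = r·jj = rjj.
The next term joins jjrjjrjjjjrjj and rjjjjrjjjjrjjrjjjjrjj.

jjrjjrjjjjrjjrjjjjrjjjjrjjrjjjjrjj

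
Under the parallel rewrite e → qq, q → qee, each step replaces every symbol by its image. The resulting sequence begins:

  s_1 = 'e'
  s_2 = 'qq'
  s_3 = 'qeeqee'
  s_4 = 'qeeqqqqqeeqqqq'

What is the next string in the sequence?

Rewriting the 14 symbols of qeeqqqqqeeqqqq one by one yields qee qq qq qee qee qee qee qee qq qq qee qee qee qee; concatenated:

qeeqqqqqeeqeeqeeqeeqeeqqqqqeeqeeqeeqee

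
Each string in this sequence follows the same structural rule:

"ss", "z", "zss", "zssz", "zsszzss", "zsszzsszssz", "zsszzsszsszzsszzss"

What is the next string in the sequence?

This is a Fibonacci-style word recurrence s(k) = s(k−1)·s(k−2): e.g. z·ss = zss.
Continuing: zsszzsszsszzsszzss · zsszzsszssz gives term 8.

zsszzsszsszzsszzsszsszzsszssz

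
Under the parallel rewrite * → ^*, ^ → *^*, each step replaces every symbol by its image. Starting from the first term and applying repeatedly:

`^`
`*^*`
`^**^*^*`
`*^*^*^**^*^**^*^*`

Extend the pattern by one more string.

^**^*^**^*^**^*^*^**^*^**^*^*^**^*^**^*^*

Replace each of the 17 characters of *^*^*^**^*^**^*^* in place — ^* *^* ^* *^* ^* *^* ^* ^* *^* ^* *^* ^* ^* *^* ^* *^* ^* — and concatenate.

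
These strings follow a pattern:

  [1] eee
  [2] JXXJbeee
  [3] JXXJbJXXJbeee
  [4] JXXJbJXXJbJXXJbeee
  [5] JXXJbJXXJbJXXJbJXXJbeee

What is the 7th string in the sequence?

JXXJbJXXJbJXXJbJXXJbJXXJbJXXJbeee

Every step adds JXXJb at the front: s(k+1) = JXXJb·s(k).
From JXXJbJXXJbJXXJbJXXJbeee, 2 further steps: JXXJbJXXJbJXXJbJXXJbeee → JXXJbJXXJbJXXJbJXXJbJXXJbeee → (answer).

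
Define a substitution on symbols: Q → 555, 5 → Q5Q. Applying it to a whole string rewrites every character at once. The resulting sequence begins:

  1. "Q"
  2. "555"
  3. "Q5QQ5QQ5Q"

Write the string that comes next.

555Q5Q555555Q5Q555555Q5Q555

Apply φ to Q5QQ5QQ5Q symbol by symbol: Q→555, 5→Q5Q, Q→555, Q→555, 5→Q5Q, Q→555, Q→555, 5→Q5Q, Q→555; joined: 555 Q5Q 555 555 Q5Q 555 555 Q5Q 555.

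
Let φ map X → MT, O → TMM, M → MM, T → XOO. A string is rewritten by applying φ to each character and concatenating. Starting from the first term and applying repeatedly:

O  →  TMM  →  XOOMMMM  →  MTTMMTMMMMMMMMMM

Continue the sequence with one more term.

Rewriting the 16 symbols of MTTMMTMMMMMMMMMM one by one yields MM XOO XOO MM MM XOO MM MM MM MM MM MM MM MM MM MM; concatenated:

MMXOOXOOMMMMXOOMMMMMMMMMMMMMMMMMMMM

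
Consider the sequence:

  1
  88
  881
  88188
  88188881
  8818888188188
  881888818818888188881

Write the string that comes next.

From term 3 onward, concatenate the last term with the second-to-last: 88·1 = 881, 881·88 = 88188, …
The next term joins 881888818818888188881 and 8818888188188.

8818888188188881888818818888188188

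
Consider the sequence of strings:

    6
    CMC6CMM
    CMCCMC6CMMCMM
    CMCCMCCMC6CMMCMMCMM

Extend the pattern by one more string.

Every step adds CMC to the front and CMM to the end of the previous string.
Applying this once more to CMCCMCCMC6CMMCMMCMM:

CMCCMCCMCCMC6CMMCMMCMMCMM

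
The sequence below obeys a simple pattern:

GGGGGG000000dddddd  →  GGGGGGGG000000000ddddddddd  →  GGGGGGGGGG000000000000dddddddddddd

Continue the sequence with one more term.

GGGGGGGGGGGG000000000000000ddddddddddddddd

Reading off run lengths: G runs 6, 8, 10; 0 runs 6, 9, 12; d runs 6, 9, 12 — each is linear in n, where the shown terms are n = 2, 3, 4.
At n = 5 the blocks have lengths 12, 15, 15.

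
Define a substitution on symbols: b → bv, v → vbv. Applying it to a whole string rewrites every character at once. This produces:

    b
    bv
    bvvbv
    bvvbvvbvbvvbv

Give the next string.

bvvbvvbvbvvbvvbvbvvbvbvvbvvbvbvvbv

Applying the rule to each of the 13 symbols of bvvbvvbvbvvbv gives the pieces bv vbv vbv bv vbv vbv bv vbv bv vbv vbv bv vbv, which concatenate to the answer.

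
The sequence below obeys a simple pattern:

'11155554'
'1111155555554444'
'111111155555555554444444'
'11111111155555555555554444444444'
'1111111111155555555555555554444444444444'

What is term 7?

11111111111111155555555555555555555554444444444444444444

The n-th term is 2n+1 1's then 3n+1 5's then 3n-2 4's (n = 1, 2, …).
For term 7, n = 7, so the run lengths are 15, 22, 19.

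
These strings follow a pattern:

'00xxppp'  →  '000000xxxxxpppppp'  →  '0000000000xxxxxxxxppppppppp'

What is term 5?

000000000000000000xxxxxxxxxxxxxxppppppppppppppp

Term n consists of 4n-2 0's, followed by 3n-1 x's, followed by 3n p's (n = 1, 2, …).
Setting n = 5 gives 18, 14, 15 characters in each block.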